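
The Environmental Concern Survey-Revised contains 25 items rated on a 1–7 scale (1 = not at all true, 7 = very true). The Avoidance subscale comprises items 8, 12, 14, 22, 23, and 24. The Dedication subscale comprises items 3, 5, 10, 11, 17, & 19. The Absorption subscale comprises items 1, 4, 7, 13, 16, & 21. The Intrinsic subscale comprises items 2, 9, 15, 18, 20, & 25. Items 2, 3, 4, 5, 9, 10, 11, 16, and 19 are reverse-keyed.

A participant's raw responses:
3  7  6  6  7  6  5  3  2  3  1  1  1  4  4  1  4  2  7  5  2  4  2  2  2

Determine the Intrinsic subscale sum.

20

Intrinsic items: 2, 9, 15, 18, 20, 25.
Of these, items 2 & 9 are reverse-keyed; reverse-coded value = 8 − response.
  item 2: 8 − 7 = 1
  item 9: 8 − 2 = 6
  item 15: 4
  item 18: 2
  item 20: 5
  item 25: 2
Sum = 1 + 6 + 4 + 2 + 5 + 2 = 20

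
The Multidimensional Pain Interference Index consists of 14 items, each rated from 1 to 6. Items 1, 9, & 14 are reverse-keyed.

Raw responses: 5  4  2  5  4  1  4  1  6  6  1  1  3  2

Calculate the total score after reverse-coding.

Reversing items 1, 9, & 14 with 7 − raw:
Total = (7−5) + 4 + 2 + 5 + 4 + 1 + 4 + 1 + (7−6) + 6 + 1 + 1 + 3 + (7−2)
      = 2 + 4 + 2 + 5 + 4 + 1 + 4 + 1 + 1 + 6 + 1 + 1 + 3 + 5 = 40

40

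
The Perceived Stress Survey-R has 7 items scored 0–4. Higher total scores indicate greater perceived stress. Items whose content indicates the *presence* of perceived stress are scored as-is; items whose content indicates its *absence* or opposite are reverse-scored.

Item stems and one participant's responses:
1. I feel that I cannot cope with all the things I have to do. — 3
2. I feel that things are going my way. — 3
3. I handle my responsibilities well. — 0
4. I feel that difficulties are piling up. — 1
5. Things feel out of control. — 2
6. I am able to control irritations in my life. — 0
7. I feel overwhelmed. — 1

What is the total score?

Items 2, 3, 6 describe the absence/opposite of perceived stress → reverse-score.
reverse-coded value = 4 − response.
  item 1: 3
  item 2: 4 − 3 = 1
  item 3: 4 − 0 = 4
  item 4: 1
  item 5: 2
  item 6: 4 − 0 = 4
  item 7: 1
Total = 3 + 1 + 4 + 1 + 2 + 4 + 1 = 16

16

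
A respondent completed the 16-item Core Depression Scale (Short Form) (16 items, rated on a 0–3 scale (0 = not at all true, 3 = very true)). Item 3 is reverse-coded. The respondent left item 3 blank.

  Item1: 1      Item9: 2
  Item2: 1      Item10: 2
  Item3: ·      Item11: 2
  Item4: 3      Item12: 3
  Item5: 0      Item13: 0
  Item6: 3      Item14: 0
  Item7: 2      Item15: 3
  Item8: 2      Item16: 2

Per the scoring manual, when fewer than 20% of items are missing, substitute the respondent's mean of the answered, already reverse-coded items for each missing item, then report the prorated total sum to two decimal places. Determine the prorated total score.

27.73

Reverse-coded (reverse-coded value = 3 − response):
Completed scored items (15 of 16): 1, 1, 3, 0, 3, 2, 2, 2, 2, 2, 3, 0, 0, 3, 2; sum = 26.
Person mean = 26 / 15 ≈ 1.7333
Prorated total = (26 / 15) × 16 = 27.73 (to 2 dp)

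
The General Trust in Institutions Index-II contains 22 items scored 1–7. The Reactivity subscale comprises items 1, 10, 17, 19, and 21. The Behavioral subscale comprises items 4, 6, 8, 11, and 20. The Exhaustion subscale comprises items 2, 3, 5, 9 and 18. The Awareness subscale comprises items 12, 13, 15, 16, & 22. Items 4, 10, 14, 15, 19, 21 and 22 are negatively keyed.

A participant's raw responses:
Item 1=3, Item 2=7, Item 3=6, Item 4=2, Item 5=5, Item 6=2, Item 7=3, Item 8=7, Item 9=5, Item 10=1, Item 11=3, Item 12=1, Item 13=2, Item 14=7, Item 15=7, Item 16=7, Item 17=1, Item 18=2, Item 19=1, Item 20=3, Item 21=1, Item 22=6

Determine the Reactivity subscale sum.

Reactivity items: 1, 10, 17, 19, 21.
Of these, items 10, 19, and 21 are negatively keyed; on a 1–7 scale, reversed = 8 − raw.
  item 1: 3
  item 10: 8 − 1 = 7
  item 17: 1
  item 19: 8 − 1 = 7
  item 21: 8 − 1 = 7
Sum = 3 + 7 + 1 + 7 + 7 = 25

25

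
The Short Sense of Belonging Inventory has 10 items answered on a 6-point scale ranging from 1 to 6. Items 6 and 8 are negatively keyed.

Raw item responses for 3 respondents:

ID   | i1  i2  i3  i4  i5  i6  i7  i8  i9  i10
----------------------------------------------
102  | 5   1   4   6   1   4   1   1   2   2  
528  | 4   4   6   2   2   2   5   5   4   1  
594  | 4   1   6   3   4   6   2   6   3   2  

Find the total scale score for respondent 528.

Respondent 528 raw: 4, 4, 6, 2, 2, 2, 5, 5, 4, 1.
Reverse-coded (on a 1–6 scale, reversed = 7 − raw):
  item 1: 4
  item 2: 4
  item 3: 6
  item 4: 2
  item 5: 2
  item 6: 7 − 2 = 5
  item 7: 5
  item 8: 7 − 5 = 2
  item 9: 4
  item 10: 1
Sum = 4 + 4 + 6 + 2 + 2 + 5 + 5 + 2 + 4 + 1 = 35

35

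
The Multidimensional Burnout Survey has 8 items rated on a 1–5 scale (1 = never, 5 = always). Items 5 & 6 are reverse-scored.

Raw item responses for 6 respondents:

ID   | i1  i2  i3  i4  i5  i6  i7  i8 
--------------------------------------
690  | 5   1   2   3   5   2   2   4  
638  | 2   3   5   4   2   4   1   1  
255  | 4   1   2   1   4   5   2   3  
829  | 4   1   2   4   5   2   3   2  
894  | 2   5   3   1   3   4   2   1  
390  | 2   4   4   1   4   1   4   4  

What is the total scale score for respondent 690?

22

Respondent 690 raw: 5, 1, 2, 3, 5, 2, 2, 4.
Reverse-coded (reverse-coded value = 6 − response):
  item 1: 5
  item 2: 1
  item 3: 2
  item 4: 3
  item 5: 6 − 5 = 1
  item 6: 6 − 2 = 4
  item 7: 2
  item 8: 4
Sum = 5 + 1 + 2 + 3 + 1 + 4 + 2 + 4 = 22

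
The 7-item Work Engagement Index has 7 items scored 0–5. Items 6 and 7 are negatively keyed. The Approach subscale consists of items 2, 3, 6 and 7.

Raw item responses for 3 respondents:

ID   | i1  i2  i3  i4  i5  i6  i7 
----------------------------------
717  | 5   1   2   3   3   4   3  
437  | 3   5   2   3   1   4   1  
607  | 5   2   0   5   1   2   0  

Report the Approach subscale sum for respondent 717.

Respondent 717 raw: 5, 1, 2, 3, 3, 4, 3.
Approach items: 2, 3, 6, 7.
Reverse-coded (reversed = (0+5) − raw = 5 − raw):
  item 2: 1
  item 3: 2
  item 6: 5 − 4 = 1
  item 7: 5 − 3 = 2
Sum = 1 + 2 + 1 + 2 = 6

6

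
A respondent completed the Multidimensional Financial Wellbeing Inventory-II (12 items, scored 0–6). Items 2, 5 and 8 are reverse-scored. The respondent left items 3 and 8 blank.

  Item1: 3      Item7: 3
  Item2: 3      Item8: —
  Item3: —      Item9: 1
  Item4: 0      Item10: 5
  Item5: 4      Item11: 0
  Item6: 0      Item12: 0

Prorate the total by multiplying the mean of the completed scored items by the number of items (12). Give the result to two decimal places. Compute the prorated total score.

20.40

Reverse-coded (reverse-coded value = 6 − response):
  item 2: 6 − 3 = 3
  item 5: 6 − 4 = 2
Completed scored items (10 of 12): 3, 3, 0, 2, 0, 3, 1, 5, 0, 0; sum = 17.
Person mean = 17 / 10 ≈ 1.7000
Prorated total = (17 / 10) × 12 = 20.40 (to 2 dp)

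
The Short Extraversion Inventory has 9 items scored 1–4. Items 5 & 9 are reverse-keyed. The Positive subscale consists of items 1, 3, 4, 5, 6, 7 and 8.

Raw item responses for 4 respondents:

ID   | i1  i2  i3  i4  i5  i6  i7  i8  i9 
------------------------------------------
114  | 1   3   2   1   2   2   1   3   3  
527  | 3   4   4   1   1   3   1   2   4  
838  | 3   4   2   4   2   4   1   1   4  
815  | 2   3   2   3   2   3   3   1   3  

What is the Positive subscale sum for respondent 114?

Respondent 114 raw: 1, 3, 2, 1, 2, 2, 1, 3, 3.
Positive items: 1, 3, 4, 5, 6, 7, 8.
Reverse-coded (on a 1–4 scale, reversed = 5 − raw):
  item 1: 1
  item 3: 2
  item 4: 1
  item 5: 5 − 2 = 3
  item 6: 2
  item 7: 1
  item 8: 3
Sum = 1 + 2 + 1 + 3 + 2 + 1 + 3 = 13

13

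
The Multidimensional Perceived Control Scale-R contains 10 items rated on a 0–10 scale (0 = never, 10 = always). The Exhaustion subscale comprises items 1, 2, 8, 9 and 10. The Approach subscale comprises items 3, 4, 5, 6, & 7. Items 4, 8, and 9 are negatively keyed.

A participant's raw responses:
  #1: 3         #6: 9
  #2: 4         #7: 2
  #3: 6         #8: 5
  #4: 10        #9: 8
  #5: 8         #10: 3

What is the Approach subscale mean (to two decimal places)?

5.00

Approach items: 3, 4, 5, 6, 7.
Of these, item 4 is negatively keyed; reversed = (0+10) − raw = 10 − raw.
  item 3: 6
  item 4: 10 − 10 = 0
  item 5: 8
  item 6: 9
  item 7: 2
Sum = 6 + 0 + 8 + 9 + 2 = 25
Mean = 25 / 5 = 5.00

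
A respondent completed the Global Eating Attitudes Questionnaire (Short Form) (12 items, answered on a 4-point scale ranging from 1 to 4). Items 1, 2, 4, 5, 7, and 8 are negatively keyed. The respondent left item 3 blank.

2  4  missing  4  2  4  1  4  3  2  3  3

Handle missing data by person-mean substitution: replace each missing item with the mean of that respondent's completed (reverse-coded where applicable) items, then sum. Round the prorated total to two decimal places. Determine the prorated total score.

Reverse-coded (reversed = (1+4) − raw = 5 − raw):
  item 1: 5 − 2 = 3
  item 2: 5 − 4 = 1
  item 4: 5 − 4 = 1
  item 5: 5 − 2 = 3
  item 7: 5 − 1 = 4
  item 8: 5 − 4 = 1
Completed scored items (11 of 12): 3, 1, 1, 3, 4, 4, 1, 3, 2, 3, 3; sum = 28.
Person mean = 28 / 11 ≈ 2.5455
Prorated total = (28 / 11) × 12 = 30.55 (to 2 dp)

30.55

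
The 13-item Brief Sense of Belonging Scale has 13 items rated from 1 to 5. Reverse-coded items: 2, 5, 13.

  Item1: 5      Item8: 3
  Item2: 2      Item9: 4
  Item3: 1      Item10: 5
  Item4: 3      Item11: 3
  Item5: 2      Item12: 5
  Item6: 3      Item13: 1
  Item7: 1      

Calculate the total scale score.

Reverse-coded items (on a 1–5 scale, reversed = 6 − raw):
  item 2: 6 − 2 = 4
  item 5: 6 − 2 = 4
  item 13: 6 − 1 = 5
Scored items: 5, 4, 1, 3, 4, 3, 1, 3, 4, 5, 3, 5, 5
Total = 5 + 4 + 1 + 3 + 4 + 3 + 1 + 3 + 4 + 5 + 3 + 5 + 5 = 46

46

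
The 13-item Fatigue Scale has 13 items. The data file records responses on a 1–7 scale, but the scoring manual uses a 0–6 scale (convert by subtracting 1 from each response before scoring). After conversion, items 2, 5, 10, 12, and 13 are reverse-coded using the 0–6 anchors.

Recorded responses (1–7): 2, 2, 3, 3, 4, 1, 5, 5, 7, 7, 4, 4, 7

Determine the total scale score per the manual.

Convert to 0–6: 1, 1, 2, 2, 3, 0, 4, 4, 6, 6, 3, 3, 6
Reverse-coded (reverse-coded value = 6 − response):
  item 2: 6 − 1 = 5
  item 5: 6 − 3 = 3
  item 10: 6 − 6 = 0
  item 12: 6 − 3 = 3
  item 13: 6 − 6 = 0
Scored: 1, 5, 2, 2, 3, 0, 4, 4, 6, 0, 3, 3, 0
Total = 33

33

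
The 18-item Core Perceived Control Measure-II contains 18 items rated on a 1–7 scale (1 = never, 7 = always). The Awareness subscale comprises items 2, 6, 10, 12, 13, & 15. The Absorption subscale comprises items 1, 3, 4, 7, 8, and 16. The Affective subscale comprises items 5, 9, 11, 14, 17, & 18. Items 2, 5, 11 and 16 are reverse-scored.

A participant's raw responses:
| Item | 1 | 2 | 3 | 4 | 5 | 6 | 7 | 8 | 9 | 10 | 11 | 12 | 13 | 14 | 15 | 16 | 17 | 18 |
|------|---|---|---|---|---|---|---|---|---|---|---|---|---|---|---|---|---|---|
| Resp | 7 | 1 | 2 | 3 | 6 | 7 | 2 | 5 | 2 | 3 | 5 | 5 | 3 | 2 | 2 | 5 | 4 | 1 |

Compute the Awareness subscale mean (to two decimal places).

Awareness items: 2, 6, 10, 12, 13, 15.
Of these, item 2 is reverse-scored; on a 1–7 scale, reversed = 8 − raw.
  item 2: 8 − 1 = 7
  item 6: 7
  item 10: 3
  item 12: 5
  item 13: 3
  item 15: 2
Sum = 7 + 7 + 3 + 5 + 3 + 2 = 27
Mean = 27 / 6 = 4.50

4.50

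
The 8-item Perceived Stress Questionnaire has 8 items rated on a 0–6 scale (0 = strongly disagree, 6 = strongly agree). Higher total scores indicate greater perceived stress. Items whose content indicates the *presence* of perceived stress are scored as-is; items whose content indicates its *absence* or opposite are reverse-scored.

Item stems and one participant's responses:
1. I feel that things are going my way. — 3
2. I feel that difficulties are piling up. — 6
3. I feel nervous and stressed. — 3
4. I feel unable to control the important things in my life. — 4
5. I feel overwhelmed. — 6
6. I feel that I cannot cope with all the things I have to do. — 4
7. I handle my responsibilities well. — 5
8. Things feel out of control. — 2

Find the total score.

29

Items 1, 7 describe the absence/opposite of perceived stress → reverse-score.
reverse-coded value = 6 − response.
  item 1: 6 − 3 = 3
  item 2: 6
  item 3: 3
  item 4: 4
  item 5: 6
  item 6: 4
  item 7: 6 − 5 = 1
  item 8: 2
Total = 3 + 6 + 3 + 4 + 6 + 4 + 1 + 2 = 29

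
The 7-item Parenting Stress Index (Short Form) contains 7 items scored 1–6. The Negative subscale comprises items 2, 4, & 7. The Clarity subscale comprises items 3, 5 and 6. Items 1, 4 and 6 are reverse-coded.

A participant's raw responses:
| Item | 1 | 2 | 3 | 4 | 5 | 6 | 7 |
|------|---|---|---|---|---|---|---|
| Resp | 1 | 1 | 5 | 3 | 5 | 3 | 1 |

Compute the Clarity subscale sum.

Clarity items: 3, 5, 6.
Of these, item 6 is reverse-coded; on a 1–6 scale, reversed = 7 − raw.
  item 3: 5
  item 5: 5
  item 6: 7 − 3 = 4
Sum = 5 + 5 + 4 = 14

14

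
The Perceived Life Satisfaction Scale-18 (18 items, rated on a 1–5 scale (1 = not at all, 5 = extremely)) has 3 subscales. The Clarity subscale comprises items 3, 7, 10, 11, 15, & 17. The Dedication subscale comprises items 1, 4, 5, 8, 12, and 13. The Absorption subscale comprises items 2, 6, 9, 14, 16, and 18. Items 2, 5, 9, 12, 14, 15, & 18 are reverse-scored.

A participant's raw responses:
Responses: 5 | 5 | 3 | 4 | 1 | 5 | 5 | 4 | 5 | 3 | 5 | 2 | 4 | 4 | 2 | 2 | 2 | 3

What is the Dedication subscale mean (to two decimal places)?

4.33

Dedication items: 1, 4, 5, 8, 12, 13.
Of these, items 5 & 12 are reverse-scored; on a 1–5 scale, reversed = 6 − raw.
  item 1: 5
  item 4: 4
  item 5: 6 − 1 = 5
  item 8: 4
  item 12: 6 − 2 = 4
  item 13: 4
Sum = 5 + 4 + 5 + 4 + 4 + 4 = 26
Mean = 26 / 6 = 4.33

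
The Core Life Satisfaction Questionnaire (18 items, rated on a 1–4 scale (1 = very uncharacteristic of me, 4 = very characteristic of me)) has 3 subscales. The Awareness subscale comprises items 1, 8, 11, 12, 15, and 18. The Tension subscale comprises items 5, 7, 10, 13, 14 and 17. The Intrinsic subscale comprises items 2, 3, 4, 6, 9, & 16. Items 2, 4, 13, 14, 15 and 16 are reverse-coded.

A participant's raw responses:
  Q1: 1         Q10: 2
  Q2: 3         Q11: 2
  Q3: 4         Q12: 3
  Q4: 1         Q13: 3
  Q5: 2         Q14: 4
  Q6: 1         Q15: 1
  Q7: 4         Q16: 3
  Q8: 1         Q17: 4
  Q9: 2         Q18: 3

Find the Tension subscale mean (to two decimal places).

2.50

Tension items: 5, 7, 10, 13, 14, 17.
Of these, items 13 & 14 are reverse-coded; reversed = (1+4) − raw = 5 − raw.
  item 5: 2
  item 7: 4
  item 10: 2
  item 13: 5 − 3 = 2
  item 14: 5 − 4 = 1
  item 17: 4
Sum = 2 + 4 + 2 + 2 + 1 + 4 = 15
Mean = 15 / 6 = 2.50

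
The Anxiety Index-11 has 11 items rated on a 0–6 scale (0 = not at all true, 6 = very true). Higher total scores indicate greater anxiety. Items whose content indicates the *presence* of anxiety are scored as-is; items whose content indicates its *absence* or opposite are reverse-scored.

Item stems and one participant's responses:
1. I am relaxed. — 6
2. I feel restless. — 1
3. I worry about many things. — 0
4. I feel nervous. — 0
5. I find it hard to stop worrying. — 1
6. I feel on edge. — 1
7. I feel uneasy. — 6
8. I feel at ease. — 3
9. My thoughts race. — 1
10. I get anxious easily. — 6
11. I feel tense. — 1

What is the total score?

20

Items 1, 8 describe the absence/opposite of anxiety → reverse-score.
reverse-coded value = 6 − response.
  item 1: 6 − 6 = 0
  item 2: 1
  item 3: 0
  item 4: 0
  item 5: 1
  item 6: 1
  item 7: 6
  item 8: 6 − 3 = 3
  item 9: 1
  item 10: 6
  item 11: 1
Total = 0 + 1 + 0 + 0 + 1 + 1 + 6 + 3 + 1 + 6 + 1 = 20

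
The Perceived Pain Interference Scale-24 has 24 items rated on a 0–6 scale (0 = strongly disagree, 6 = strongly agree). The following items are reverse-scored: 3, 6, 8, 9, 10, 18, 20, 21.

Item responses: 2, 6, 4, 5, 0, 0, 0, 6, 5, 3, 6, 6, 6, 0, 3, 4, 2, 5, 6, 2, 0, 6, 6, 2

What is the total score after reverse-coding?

83

Raw sum = 85. Reverse-scored items: 3, 6, 8, 9, 10, 18, 20, 21; their raw sum = 25.
Each reversal replaces raw with 6 − raw, changing the total by 6 − 2·raw per item.
Total = 85 + 8·6 − 2·25 = 85 + 48 − 50 = 83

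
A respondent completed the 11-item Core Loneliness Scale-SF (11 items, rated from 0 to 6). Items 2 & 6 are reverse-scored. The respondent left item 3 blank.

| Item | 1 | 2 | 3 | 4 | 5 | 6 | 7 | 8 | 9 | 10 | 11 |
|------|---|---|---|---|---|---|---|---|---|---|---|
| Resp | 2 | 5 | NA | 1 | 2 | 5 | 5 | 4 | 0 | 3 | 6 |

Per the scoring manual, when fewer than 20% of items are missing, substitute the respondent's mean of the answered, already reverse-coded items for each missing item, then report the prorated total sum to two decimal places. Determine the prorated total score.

Reverse-coded (reverse-coded value = 6 − response):
  item 2: 6 − 5 = 1
  item 6: 6 − 5 = 1
Completed scored items (10 of 11): 2, 1, 1, 2, 1, 5, 4, 0, 3, 6; sum = 25.
Person mean = 25 / 10 ≈ 2.5000
Prorated total = (25 / 10) × 11 = 27.50 (to 2 dp)

27.50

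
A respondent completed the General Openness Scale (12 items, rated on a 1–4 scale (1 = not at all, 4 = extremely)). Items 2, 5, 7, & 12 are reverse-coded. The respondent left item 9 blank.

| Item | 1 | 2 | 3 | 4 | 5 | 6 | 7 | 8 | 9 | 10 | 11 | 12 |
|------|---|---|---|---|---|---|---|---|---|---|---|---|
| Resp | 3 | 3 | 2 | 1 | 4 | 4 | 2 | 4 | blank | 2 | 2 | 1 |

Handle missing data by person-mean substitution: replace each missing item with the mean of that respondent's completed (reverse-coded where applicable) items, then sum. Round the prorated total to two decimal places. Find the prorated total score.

30.55

Reverse-coded (on a 1–4 scale, reversed = 5 − raw):
  item 2: 5 − 3 = 2
  item 5: 5 − 4 = 1
  item 7: 5 − 2 = 3
  item 12: 5 − 1 = 4
Completed scored items (11 of 12): 3, 2, 2, 1, 1, 4, 3, 4, 2, 2, 4; sum = 28.
Person mean = 28 / 11 ≈ 2.5455
Prorated total = (28 / 11) × 12 = 30.55 (to 2 dp)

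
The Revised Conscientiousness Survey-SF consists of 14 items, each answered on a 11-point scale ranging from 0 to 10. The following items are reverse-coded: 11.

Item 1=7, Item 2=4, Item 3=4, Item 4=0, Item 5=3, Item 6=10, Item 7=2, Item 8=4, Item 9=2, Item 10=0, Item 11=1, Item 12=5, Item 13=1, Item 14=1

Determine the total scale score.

52

Reverse-coded items use 10 − raw:
  item 11: 10 − 1 = 9
Scored responses: 7, 4, 4, 0, 3, 10, 2, 4, 2, 0, 9, 5, 1, 1
Total = 7 + 4 + 4 + 0 + 3 + 10 + 2 + 4 + 2 + 0 + 9 + 5 + 1 + 1 = 52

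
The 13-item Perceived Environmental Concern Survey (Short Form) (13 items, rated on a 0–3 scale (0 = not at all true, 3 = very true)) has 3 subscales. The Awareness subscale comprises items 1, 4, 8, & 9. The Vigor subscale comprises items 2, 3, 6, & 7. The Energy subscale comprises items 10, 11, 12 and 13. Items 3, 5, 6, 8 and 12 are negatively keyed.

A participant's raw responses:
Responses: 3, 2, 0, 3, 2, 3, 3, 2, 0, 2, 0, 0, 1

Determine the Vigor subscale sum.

8

Vigor items: 2, 3, 6, 7.
Of these, items 3 & 6 are negatively keyed; on a 0–3 scale, reversed = 3 − raw.
  item 2: 2
  item 3: 3 − 0 = 3
  item 6: 3 − 3 = 0
  item 7: 3
Sum = 2 + 3 + 0 + 3 = 8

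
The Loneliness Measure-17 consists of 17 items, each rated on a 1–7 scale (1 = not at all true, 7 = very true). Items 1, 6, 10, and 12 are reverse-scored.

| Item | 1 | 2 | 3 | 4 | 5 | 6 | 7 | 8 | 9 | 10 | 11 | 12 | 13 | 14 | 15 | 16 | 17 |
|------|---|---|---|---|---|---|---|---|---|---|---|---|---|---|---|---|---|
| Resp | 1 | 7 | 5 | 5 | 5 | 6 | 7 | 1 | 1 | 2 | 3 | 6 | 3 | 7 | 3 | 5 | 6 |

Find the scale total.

Reversing items 1, 6, 10, & 12 with 8 − raw:
Total = (8−1) + 7 + 5 + 5 + 5 + (8−6) + 7 + 1 + 1 + (8−2) + 3 + (8−6) + 3 + 7 + 3 + 5 + 6
      = 7 + 7 + 5 + 5 + 5 + 2 + 7 + 1 + 1 + 6 + 3 + 2 + 3 + 7 + 3 + 5 + 6 = 75

75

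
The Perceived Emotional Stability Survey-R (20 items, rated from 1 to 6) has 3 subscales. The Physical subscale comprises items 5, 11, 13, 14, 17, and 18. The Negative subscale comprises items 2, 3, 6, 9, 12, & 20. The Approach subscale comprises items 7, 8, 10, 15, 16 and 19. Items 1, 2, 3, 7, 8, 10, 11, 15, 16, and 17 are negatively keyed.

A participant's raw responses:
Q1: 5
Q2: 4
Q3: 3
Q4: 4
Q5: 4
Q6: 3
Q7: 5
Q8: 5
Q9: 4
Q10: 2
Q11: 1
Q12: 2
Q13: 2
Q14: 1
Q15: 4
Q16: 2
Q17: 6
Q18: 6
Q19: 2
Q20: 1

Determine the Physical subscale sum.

Physical items: 5, 11, 13, 14, 17, 18.
Of these, items 11 & 17 are negatively keyed; reversed = (1+6) − raw = 7 − raw.
  item 5: 4
  item 11: 7 − 1 = 6
  item 13: 2
  item 14: 1
  item 17: 7 − 6 = 1
  item 18: 6
Sum = 4 + 6 + 2 + 1 + 1 + 6 = 20

20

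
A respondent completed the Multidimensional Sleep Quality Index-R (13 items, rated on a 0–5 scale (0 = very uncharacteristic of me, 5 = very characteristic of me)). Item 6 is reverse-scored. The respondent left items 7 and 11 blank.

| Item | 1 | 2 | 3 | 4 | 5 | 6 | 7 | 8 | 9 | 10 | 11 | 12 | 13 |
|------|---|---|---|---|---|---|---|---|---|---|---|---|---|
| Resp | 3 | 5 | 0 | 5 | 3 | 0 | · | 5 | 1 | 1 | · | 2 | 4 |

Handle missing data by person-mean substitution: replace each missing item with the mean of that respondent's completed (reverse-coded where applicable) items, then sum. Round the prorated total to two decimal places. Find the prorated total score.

Reverse-coded (reverse-coded value = 5 − response):
  item 6: 5 − 0 = 5
Completed scored items (11 of 13): 3, 5, 0, 5, 3, 5, 5, 1, 1, 2, 4; sum = 34.
Person mean = 34 / 11 ≈ 3.0909
Prorated total = (34 / 11) × 13 = 40.18 (to 2 dp)

40.18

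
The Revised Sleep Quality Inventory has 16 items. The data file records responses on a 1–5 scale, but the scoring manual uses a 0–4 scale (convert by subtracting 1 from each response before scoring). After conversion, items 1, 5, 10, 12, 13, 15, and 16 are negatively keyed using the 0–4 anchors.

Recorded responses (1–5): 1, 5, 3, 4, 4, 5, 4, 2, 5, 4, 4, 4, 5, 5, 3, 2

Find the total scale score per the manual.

Convert to 0–4: 0, 4, 2, 3, 3, 4, 3, 1, 4, 3, 3, 3, 4, 4, 2, 1
Reverse-coded (on a 0–4 scale, reversed = 4 − raw):
  item 1: 4 − 0 = 4
  item 5: 4 − 3 = 1
  item 10: 4 − 3 = 1
  item 12: 4 − 3 = 1
  item 13: 4 − 4 = 0
  item 15: 4 − 2 = 2
  item 16: 4 − 1 = 3
Scored: 4, 4, 2, 3, 1, 4, 3, 1, 4, 1, 3, 1, 0, 4, 2, 3
Total = 40

40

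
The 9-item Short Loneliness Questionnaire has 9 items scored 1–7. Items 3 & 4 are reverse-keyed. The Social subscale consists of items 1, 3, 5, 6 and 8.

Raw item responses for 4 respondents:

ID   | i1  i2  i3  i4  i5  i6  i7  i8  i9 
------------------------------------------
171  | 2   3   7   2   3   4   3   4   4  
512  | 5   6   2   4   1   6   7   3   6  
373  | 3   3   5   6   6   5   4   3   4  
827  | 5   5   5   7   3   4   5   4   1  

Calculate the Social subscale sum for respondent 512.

Respondent 512 raw: 5, 6, 2, 4, 1, 6, 7, 3, 6.
Social items: 1, 3, 5, 6, 8.
Reverse-coded (on a 1–7 scale, reversed = 8 − raw):
  item 1: 5
  item 3: 8 − 2 = 6
  item 5: 1
  item 6: 6
  item 8: 3
Sum = 5 + 6 + 1 + 6 + 3 = 21

21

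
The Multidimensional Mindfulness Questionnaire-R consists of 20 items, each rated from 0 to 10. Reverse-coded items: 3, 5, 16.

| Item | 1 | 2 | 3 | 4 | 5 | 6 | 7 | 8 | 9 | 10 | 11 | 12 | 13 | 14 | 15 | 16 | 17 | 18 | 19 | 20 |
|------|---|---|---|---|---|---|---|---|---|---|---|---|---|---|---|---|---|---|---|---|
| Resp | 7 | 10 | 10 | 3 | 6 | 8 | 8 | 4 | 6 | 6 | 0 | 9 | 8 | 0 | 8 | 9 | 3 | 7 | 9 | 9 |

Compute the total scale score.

110

Reversing items 3, 5 and 16 with 10 − raw:
Total = 7 + 10 + (10−10) + 3 + (10−6) + 8 + 8 + 4 + 6 + 6 + 0 + 9 + 8 + 0 + 8 + (10−9) + 3 + 7 + 9 + 9
      = 7 + 10 + 0 + 3 + 4 + 8 + 8 + 4 + 6 + 6 + 0 + 9 + 8 + 0 + 8 + 1 + 3 + 7 + 9 + 9 = 110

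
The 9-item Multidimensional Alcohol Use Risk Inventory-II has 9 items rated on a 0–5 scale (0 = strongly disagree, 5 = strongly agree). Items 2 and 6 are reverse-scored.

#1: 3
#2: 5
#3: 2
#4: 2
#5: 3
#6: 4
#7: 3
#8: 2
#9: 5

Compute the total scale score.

Reverse-coded items (reversed = (0+5) − raw = 5 − raw):
  item 2: 5 − 5 = 0
  item 6: 5 − 4 = 1
Scored responses: 3, 0, 2, 2, 3, 1, 3, 2, 5
Total = 3 + 0 + 2 + 2 + 3 + 1 + 3 + 2 + 5 = 21

21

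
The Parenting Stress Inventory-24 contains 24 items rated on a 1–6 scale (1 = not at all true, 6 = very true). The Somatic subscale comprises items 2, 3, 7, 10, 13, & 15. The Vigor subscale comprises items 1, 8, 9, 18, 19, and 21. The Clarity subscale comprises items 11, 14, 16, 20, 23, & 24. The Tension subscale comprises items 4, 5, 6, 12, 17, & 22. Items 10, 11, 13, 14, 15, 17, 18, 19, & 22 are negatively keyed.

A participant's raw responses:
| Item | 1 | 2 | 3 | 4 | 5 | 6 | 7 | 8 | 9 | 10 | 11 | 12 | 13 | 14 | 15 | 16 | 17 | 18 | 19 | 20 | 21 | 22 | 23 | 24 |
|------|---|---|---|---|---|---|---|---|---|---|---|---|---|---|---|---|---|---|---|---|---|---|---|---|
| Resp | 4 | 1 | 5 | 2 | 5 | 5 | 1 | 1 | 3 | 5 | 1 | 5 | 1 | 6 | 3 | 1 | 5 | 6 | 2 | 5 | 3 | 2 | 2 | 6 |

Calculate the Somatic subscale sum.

Somatic items: 2, 3, 7, 10, 13, 15.
Of these, items 10, 13, and 15 are negatively keyed; reversed = (1+6) − raw = 7 − raw.
  item 2: 1
  item 3: 5
  item 7: 1
  item 10: 7 − 5 = 2
  item 13: 7 − 1 = 6
  item 15: 7 − 3 = 4
Sum = 1 + 5 + 1 + 2 + 6 + 4 = 19

19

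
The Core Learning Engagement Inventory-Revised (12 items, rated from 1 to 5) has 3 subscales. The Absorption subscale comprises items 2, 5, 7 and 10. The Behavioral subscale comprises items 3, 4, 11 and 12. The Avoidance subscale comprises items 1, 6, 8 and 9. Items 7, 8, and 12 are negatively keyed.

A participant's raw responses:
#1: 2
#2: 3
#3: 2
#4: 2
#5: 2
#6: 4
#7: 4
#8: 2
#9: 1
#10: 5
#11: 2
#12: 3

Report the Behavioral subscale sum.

Behavioral items: 3, 4, 11, 12.
Of these, item 12 is negatively keyed; reversed = (1+5) − raw = 6 − raw.
  item 3: 2
  item 4: 2
  item 11: 2
  item 12: 6 − 3 = 3
Sum = 2 + 2 + 2 + 3 = 9

9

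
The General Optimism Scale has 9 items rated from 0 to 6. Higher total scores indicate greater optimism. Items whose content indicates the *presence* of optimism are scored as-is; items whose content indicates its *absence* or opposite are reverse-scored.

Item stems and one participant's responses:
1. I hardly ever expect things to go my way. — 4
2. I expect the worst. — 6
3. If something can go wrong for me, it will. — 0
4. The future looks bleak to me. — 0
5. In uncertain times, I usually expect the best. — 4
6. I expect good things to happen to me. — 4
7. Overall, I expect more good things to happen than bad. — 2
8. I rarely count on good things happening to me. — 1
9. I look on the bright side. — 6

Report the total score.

Items 1, 2, 3, 4, 8 describe the absence/opposite of optimism → reverse-score.
reversed = (0+6) − raw = 6 − raw.
  item 1: 6 − 4 = 2
  item 2: 6 − 6 = 0
  item 3: 6 − 0 = 6
  item 4: 6 − 0 = 6
  item 5: 4
  item 6: 4
  item 7: 2
  item 8: 6 − 1 = 5
  item 9: 6
Total = 2 + 0 + 6 + 6 + 4 + 4 + 2 + 5 + 6 = 35

35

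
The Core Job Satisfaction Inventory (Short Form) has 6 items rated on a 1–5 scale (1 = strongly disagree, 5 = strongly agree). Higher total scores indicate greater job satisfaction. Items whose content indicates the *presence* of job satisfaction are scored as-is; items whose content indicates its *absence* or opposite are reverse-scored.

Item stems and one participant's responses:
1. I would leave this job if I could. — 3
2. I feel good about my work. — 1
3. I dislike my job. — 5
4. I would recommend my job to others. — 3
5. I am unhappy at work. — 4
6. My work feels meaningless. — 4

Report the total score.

12

Items 1, 3, 5, 6 describe the absence/opposite of job satisfaction → reverse-score.
reverse-coded value = 6 − response.
  item 1: 6 − 3 = 3
  item 2: 1
  item 3: 6 − 5 = 1
  item 4: 3
  item 5: 6 − 4 = 2
  item 6: 6 − 4 = 2
Total = 3 + 1 + 1 + 3 + 2 + 2 = 12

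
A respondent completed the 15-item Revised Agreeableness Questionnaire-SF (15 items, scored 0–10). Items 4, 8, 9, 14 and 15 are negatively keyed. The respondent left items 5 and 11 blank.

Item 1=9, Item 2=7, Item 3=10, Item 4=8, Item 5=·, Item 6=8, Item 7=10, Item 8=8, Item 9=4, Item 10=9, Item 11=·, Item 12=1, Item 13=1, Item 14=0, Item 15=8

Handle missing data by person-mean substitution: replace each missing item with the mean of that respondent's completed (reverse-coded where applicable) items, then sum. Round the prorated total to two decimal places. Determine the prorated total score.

Reverse-coded (reverse-coded value = 10 − response):
  item 4: 10 − 8 = 2
  item 8: 10 − 8 = 2
  item 9: 10 − 4 = 6
  item 14: 10 − 0 = 10
  item 15: 10 − 8 = 2
Completed scored items (13 of 15): 9, 7, 10, 2, 8, 10, 2, 6, 9, 1, 1, 10, 2; sum = 77.
Person mean = 77 / 13 ≈ 5.9231
Prorated total = (77 / 13) × 15 = 88.85 (to 2 dp)

88.85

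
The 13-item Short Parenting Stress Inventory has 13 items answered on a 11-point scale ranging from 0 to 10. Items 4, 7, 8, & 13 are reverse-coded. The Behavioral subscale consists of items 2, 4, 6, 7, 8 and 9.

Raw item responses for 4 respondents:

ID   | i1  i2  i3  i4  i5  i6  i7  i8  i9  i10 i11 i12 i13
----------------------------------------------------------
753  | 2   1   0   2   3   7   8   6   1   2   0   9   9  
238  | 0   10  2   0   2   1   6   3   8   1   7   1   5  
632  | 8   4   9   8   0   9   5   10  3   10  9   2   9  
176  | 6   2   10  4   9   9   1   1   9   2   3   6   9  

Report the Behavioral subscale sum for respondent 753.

23

Respondent 753 raw: 2, 1, 0, 2, 3, 7, 8, 6, 1, 2, 0, 9, 9.
Behavioral items: 2, 4, 6, 7, 8, 9.
Reverse-coded (on a 0–10 scale, reversed = 10 − raw):
  item 2: 1
  item 4: 10 − 2 = 8
  item 6: 7
  item 7: 10 − 8 = 2
  item 8: 10 − 6 = 4
  item 9: 1
Sum = 1 + 8 + 7 + 2 + 4 + 1 = 23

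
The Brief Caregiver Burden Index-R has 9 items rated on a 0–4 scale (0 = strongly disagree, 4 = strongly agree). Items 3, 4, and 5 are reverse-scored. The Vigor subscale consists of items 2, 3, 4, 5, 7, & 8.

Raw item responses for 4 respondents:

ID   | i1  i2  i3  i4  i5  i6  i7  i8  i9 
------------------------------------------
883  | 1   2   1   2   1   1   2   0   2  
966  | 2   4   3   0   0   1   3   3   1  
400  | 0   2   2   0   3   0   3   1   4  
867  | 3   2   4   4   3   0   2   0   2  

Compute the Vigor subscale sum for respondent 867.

Respondent 867 raw: 3, 2, 4, 4, 3, 0, 2, 0, 2.
Vigor items: 2, 3, 4, 5, 7, 8.
Reverse-coded (on a 0–4 scale, reversed = 4 − raw):
  item 2: 2
  item 3: 4 − 4 = 0
  item 4: 4 − 4 = 0
  item 5: 4 − 3 = 1
  item 7: 2
  item 8: 0
Sum = 2 + 0 + 0 + 1 + 2 + 0 = 5

5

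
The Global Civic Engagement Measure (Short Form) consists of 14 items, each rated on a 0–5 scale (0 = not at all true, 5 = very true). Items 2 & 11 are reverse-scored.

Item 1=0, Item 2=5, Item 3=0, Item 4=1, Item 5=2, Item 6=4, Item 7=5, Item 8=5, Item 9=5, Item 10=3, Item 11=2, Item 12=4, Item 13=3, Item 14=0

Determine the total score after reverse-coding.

Reverse-scored items use 5 − raw:
  item 2: 5 − 5 = 0
  item 11: 5 − 2 = 3
Scored responses: 0, 0, 0, 1, 2, 4, 5, 5, 5, 3, 3, 4, 3, 0
Total = 0 + 0 + 0 + 1 + 2 + 4 + 5 + 5 + 5 + 3 + 3 + 4 + 3 + 0 = 35

35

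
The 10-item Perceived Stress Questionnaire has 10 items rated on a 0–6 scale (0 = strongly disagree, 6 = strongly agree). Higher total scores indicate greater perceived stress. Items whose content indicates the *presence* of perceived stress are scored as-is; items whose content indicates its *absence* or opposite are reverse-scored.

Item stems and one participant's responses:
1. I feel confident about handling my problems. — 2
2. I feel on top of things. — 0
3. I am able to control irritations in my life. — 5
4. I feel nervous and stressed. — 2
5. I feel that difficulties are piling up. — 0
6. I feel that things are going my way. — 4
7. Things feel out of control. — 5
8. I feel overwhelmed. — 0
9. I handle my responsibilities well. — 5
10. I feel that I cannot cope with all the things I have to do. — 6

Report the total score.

Items 1, 2, 3, 6, 9 describe the absence/opposite of perceived stress → reverse-score.
reverse-coded value = 6 − response.
  item 1: 6 − 2 = 4
  item 2: 6 − 0 = 6
  item 3: 6 − 5 = 1
  item 4: 2
  item 5: 0
  item 6: 6 − 4 = 2
  item 7: 5
  item 8: 0
  item 9: 6 − 5 = 1
  item 10: 6
Total = 4 + 6 + 1 + 2 + 0 + 2 + 5 + 0 + 1 + 6 = 27

27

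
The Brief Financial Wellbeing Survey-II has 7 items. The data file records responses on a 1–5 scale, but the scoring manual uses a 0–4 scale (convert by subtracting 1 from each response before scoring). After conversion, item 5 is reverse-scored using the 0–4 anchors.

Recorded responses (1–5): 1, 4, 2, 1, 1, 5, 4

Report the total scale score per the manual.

Convert to 0–4: 0, 3, 1, 0, 0, 4, 3
Reverse-coded (reverse-coded value = 4 − response):
  item 5: 4 − 0 = 4
Scored: 0, 3, 1, 0, 4, 4, 3
Total = 15

15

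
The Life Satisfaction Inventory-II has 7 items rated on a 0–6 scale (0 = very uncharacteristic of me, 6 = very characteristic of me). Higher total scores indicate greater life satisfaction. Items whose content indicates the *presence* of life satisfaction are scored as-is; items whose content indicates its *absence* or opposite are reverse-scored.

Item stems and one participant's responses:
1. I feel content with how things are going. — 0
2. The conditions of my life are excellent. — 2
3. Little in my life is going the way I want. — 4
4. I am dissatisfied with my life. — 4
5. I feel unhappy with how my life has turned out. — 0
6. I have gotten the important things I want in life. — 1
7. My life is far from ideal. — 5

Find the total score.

14

Items 3, 4, 5, 7 describe the absence/opposite of life satisfaction → reverse-score.
reverse-coded value = 6 − response.
  item 1: 0
  item 2: 2
  item 3: 6 − 4 = 2
  item 4: 6 − 4 = 2
  item 5: 6 − 0 = 6
  item 6: 1
  item 7: 6 − 5 = 1
Total = 0 + 2 + 2 + 2 + 6 + 1 + 1 = 14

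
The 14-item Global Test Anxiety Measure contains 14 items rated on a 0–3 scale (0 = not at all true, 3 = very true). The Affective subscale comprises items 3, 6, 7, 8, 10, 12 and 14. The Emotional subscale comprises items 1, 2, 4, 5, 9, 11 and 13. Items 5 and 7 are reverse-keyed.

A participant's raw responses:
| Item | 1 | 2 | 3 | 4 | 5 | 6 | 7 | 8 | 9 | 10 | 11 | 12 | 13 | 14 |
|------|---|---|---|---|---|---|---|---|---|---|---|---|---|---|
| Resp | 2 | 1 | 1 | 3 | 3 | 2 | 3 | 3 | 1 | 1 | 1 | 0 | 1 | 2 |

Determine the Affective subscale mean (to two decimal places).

1.29

Affective items: 3, 6, 7, 8, 10, 12, 14.
Of these, item 7 is reverse-keyed; on a 0–3 scale, reversed = 3 − raw.
  item 3: 1
  item 6: 2
  item 7: 3 − 3 = 0
  item 8: 3
  item 10: 1
  item 12: 0
  item 14: 2
Sum = 1 + 2 + 0 + 3 + 1 + 0 + 2 = 9
Mean = 9 / 7 = 1.29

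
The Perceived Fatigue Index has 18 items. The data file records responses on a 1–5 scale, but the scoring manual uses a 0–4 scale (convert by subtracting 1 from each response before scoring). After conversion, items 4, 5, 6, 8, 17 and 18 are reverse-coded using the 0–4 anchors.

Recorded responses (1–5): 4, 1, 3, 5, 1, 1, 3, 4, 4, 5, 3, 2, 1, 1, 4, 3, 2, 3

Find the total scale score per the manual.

36

Convert to 0–4: 3, 0, 2, 4, 0, 0, 2, 3, 3, 4, 2, 1, 0, 0, 3, 2, 1, 2
Reverse-coded (on a 0–4 scale, reversed = 4 − raw):
  item 4: 4 − 4 = 0
  item 5: 4 − 0 = 4
  item 6: 4 − 0 = 4
  item 8: 4 − 3 = 1
  item 17: 4 − 1 = 3
  item 18: 4 − 2 = 2
Scored: 3, 0, 2, 0, 4, 4, 2, 1, 3, 4, 2, 1, 0, 0, 3, 2, 3, 2
Total = 36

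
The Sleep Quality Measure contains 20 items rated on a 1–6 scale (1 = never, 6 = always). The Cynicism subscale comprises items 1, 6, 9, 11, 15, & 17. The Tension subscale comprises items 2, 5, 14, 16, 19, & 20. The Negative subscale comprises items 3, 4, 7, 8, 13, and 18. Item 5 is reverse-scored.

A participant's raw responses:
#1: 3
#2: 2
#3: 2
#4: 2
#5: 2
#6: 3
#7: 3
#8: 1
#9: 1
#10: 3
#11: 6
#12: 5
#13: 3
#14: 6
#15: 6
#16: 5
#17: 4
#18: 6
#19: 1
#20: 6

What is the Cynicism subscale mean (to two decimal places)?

3.83

Cynicism items: 1, 6, 9, 11, 15, 17.
  item 1: 3
  item 6: 3
  item 9: 1
  item 11: 6
  item 15: 6
  item 17: 4
Sum = 3 + 3 + 1 + 6 + 6 + 4 = 23
Mean = 23 / 6 = 3.83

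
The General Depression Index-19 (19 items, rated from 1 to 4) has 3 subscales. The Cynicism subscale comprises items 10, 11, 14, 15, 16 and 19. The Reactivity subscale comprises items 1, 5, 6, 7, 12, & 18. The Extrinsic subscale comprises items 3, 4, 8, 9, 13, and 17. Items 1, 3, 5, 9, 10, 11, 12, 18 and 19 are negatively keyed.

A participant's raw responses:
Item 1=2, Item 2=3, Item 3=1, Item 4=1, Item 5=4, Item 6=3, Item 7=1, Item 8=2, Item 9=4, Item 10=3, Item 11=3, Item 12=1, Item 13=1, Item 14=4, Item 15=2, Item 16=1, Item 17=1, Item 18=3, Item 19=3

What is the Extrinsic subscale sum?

Extrinsic items: 3, 4, 8, 9, 13, 17.
Of these, items 3 and 9 are negatively keyed; on a 1–4 scale, reversed = 5 − raw.
  item 3: 5 − 1 = 4
  item 4: 1
  item 8: 2
  item 9: 5 − 4 = 1
  item 13: 1
  item 17: 1
Sum = 4 + 1 + 2 + 1 + 1 + 1 = 10

10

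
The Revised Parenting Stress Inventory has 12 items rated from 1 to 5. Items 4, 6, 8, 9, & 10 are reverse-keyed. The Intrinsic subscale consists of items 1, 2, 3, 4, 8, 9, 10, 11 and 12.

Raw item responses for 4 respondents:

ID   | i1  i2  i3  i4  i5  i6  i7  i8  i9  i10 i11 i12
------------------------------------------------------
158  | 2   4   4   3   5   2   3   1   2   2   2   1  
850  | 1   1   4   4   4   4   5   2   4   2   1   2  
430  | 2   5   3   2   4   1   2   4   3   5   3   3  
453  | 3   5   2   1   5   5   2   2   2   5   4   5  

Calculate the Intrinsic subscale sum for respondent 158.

29

Respondent 158 raw: 2, 4, 4, 3, 5, 2, 3, 1, 2, 2, 2, 1.
Intrinsic items: 1, 2, 3, 4, 8, 9, 10, 11, 12.
Reverse-coded (on a 1–5 scale, reversed = 6 − raw):
  item 1: 2
  item 2: 4
  item 3: 4
  item 4: 6 − 3 = 3
  item 8: 6 − 1 = 5
  item 9: 6 − 2 = 4
  item 10: 6 − 2 = 4
  item 11: 2
  item 12: 1
Sum = 2 + 4 + 4 + 3 + 5 + 4 + 4 + 2 + 1 = 29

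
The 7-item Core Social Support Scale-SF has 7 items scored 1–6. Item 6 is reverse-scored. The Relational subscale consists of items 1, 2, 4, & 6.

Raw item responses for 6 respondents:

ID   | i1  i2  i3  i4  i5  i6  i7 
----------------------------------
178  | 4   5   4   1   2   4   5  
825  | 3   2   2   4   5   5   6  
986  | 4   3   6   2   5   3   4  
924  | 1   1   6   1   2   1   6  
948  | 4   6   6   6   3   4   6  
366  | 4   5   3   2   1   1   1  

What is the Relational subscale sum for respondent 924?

9

Respondent 924 raw: 1, 1, 6, 1, 2, 1, 6.
Relational items: 1, 2, 4, 6.
Reverse-coded (on a 1–6 scale, reversed = 7 − raw):
  item 1: 1
  item 2: 1
  item 4: 1
  item 6: 7 − 1 = 6
Sum = 1 + 1 + 1 + 6 = 9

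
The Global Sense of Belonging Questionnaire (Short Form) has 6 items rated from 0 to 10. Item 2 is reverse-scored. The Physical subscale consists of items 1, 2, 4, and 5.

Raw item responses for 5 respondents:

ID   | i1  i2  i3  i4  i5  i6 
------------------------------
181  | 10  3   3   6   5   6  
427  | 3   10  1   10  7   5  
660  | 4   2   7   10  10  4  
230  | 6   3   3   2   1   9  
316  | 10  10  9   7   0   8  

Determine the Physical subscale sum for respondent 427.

Respondent 427 raw: 3, 10, 1, 10, 7, 5.
Physical items: 1, 2, 4, 5.
Reverse-coded (reversed = (0+10) − raw = 10 − raw):
  item 1: 3
  item 2: 10 − 10 = 0
  item 4: 10
  item 5: 7
Sum = 3 + 0 + 10 + 7 = 20

20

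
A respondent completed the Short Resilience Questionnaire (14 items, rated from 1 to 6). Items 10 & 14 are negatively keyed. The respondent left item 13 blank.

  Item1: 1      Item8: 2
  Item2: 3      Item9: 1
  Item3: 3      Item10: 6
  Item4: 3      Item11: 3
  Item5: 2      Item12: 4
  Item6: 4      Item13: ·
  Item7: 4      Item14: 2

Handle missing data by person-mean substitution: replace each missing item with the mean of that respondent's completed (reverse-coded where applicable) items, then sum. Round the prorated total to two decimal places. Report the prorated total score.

38.77

Reverse-coded (reversed = (1+6) − raw = 7 − raw):
  item 10: 7 − 6 = 1
  item 14: 7 − 2 = 5
Completed scored items (13 of 14): 1, 3, 3, 3, 2, 4, 4, 2, 1, 1, 3, 4, 5; sum = 36.
Person mean = 36 / 13 ≈ 2.7692
Prorated total = (36 / 13) × 14 = 38.77 (to 2 dp)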